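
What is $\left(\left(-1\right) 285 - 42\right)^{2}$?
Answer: $106929$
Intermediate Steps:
$\left(\left(-1\right) 285 - 42\right)^{2} = \left(-285 - 42\right)^{2} = \left(-327\right)^{2} = 106929$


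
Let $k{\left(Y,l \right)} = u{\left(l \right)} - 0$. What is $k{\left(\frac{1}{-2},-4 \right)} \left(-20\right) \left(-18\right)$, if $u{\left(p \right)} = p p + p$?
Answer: $4320$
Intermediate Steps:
$u{\left(p \right)} = p + p^{2}$ ($u{\left(p \right)} = p^{2} + p = p + p^{2}$)
$k{\left(Y,l \right)} = l \left(1 + l\right)$ ($k{\left(Y,l \right)} = l \left(1 + l\right) - 0 = l \left(1 + l\right) + 0 = l \left(1 + l\right)$)
$k{\left(\frac{1}{-2},-4 \right)} \left(-20\right) \left(-18\right) = - 4 \left(1 - 4\right) \left(-20\right) \left(-18\right) = \left(-4\right) \left(-3\right) \left(-20\right) \left(-18\right) = 12 \left(-20\right) \left(-18\right) = \left(-240\right) \left(-18\right) = 4320$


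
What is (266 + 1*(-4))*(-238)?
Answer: -62356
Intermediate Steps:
(266 + 1*(-4))*(-238) = (266 - 4)*(-238) = 262*(-238) = -62356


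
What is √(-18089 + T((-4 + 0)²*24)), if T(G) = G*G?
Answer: √129367 ≈ 359.68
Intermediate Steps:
T(G) = G²
√(-18089 + T((-4 + 0)²*24)) = √(-18089 + ((-4 + 0)²*24)²) = √(-18089 + ((-4)²*24)²) = √(-18089 + (16*24)²) = √(-18089 + 384²) = √(-18089 + 147456) = √129367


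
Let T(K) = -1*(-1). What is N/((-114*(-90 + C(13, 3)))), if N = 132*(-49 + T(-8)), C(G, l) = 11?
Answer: -1056/1501 ≈ -0.70353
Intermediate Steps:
T(K) = 1
N = -6336 (N = 132*(-49 + 1) = 132*(-48) = -6336)
N/((-114*(-90 + C(13, 3)))) = -6336*(-1/(114*(-90 + 11))) = -6336/((-114*(-79))) = -6336/9006 = -6336*1/9006 = -1056/1501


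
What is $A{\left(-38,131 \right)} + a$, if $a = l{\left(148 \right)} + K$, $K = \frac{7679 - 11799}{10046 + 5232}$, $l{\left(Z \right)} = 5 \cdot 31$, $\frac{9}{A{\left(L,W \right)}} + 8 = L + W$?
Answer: $\frac{100537476}{649315} \approx 154.84$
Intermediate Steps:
$A{\left(L,W \right)} = \frac{9}{-8 + L + W}$ ($A{\left(L,W \right)} = \frac{9}{-8 + \left(L + W\right)} = \frac{9}{-8 + L + W}$)
$l{\left(Z \right)} = 155$
$K = - \frac{2060}{7639}$ ($K = - \frac{4120}{15278} = \left(-4120\right) \frac{1}{15278} = - \frac{2060}{7639} \approx -0.26967$)
$a = \frac{1181985}{7639}$ ($a = 155 - \frac{2060}{7639} = \frac{1181985}{7639} \approx 154.73$)
$A{\left(-38,131 \right)} + a = \frac{9}{-8 - 38 + 131} + \frac{1181985}{7639} = \frac{9}{85} + \frac{1181985}{7639} = \frac{100537476}{649315}$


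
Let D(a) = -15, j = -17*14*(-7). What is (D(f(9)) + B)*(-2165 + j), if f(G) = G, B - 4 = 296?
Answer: -142215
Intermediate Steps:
B = 300 (B = 4 + 296 = 300)
j = 1666 (j = -238*(-7) = 1666)
(D(f(9)) + B)*(-2165 + j) = (-15 + 300)*(-2165 + 1666) = 285*(-499) = -142215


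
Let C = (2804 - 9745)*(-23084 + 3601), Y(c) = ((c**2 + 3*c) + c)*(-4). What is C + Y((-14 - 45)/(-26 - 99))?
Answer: 2112992102451/15625 ≈ 1.3523e+8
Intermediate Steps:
Y(c) = -16*c - 4*c**2 (Y(c) = (c**2 + 4*c)*(-4) = -16*c - 4*c**2)
C = 135231503 (C = -6941*(-19483) = 135231503)
C + Y((-14 - 45)/(-26 - 99)) = 135231503 - 4*(-14 - 45)/(-26 - 99)*(4 + (-14 - 45)/(-26 - 99)) = 135231503 - 4*(-59/(-125))*(4 - 59/(-125)) = 135231503 - 4*(-59*(-1/125))*(4 - 59*(-1/125)) = 135231503 - 4*59/125*(4 + 59/125) = 135231503 - 4*59/125*559/125 = 135231503 - 131924/15625 = 2112992102451/15625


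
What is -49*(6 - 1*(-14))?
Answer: -980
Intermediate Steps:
-49*(6 - 1*(-14)) = -49*(6 + 14) = -49*20 = -980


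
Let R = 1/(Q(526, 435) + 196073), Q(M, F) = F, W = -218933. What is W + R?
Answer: -43022085963/196508 ≈ -2.1893e+5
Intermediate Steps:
R = 1/196508 (R = 1/(435 + 196073) = 1/196508 ≈ 5.0888e-6)
W + R = -218933 + 1/196508 = -43022085963/196508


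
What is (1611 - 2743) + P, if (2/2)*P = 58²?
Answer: 2232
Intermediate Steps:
P = 3364 (P = 58² = 3364)
(1611 - 2743) + P = (1611 - 2743) + 3364 = -1132 + 3364 = 2232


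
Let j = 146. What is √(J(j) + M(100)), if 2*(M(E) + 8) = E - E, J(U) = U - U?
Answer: 2*I*√2 ≈ 2.8284*I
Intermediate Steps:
J(U) = 0
M(E) = -8 (M(E) = -8 + (E - E)/2 = -8 + (½)*0 = -8 + 0 = -8)
√(J(j) + M(100)) = √(0 - 8) = √(-8) = 2*I*√2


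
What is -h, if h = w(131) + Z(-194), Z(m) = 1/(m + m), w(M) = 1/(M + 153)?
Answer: -13/13774 ≈ -0.00094381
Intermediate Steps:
w(M) = 1/(153 + M)
Z(m) = 1/(2*m)
h = 13/13774 (h = 1/(153 + 131) + (½)/(-194) = 1/284 + (½)*(-1/194) = 1/284 - 1/388 = 13/13774 ≈ 0.00094381)
-h = -1*13/13774 = -13/13774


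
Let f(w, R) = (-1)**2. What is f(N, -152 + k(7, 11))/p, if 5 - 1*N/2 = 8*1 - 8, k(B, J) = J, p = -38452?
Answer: -1/38452 ≈ -2.6006e-5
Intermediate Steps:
N = 10 (N = 10 - 2*(8*1 - 8) = 10 - 2*(8 - 8) = 10 - 2*0 = 10 + 0 = 10)
f(w, R) = 1
f(N, -152 + k(7, 11))/p = 1/(-38452) = 1*(-1/38452) = -1/38452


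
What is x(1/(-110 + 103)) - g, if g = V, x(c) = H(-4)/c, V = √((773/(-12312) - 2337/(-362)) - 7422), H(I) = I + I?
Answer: 56 - 5*I*√4546488001078/123804 ≈ 56.0 - 86.114*I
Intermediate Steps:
H(I) = 2*I
V = 5*I*√4546488001078/123804 (V = √((773*(-1/12312) - 2337*(-1/362)) - 7422) = √((-773/12312 + 2337/362) - 7422) = √(14246659/2228472 - 7422) = √(-16525472525/2228472) = 5*I*√4546488001078/123804 ≈ 86.114*I)
x(c) = -8/c (x(c) = (2*(-4))/c = -8/c)
g = 5*I*√4546488001078/123804 ≈ 86.114*I
x(1/(-110 + 103)) - g = -8/(1/(-110 + 103)) - 5*I*√4546488001078/123804 = -8/(1/(-7)) - 5*I*√4546488001078/123804 = -8/(-⅐) - 5*I*√4546488001078/123804 = -8*(-7) - 5*I*√4546488001078/123804 = 56 - 5*I*√4546488001078/123804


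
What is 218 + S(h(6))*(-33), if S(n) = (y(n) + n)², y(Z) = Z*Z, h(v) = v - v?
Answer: 218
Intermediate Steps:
h(v) = 0
y(Z) = Z²
S(n) = (n + n²)² (S(n) = (n² + n)² = (n + n²)²)
218 + S(h(6))*(-33) = 218 + (0²*(1 + 0)²)*(-33) = 218 + (0*1²)*(-33) = 218 + (0*1)*(-33) = 218 + 0*(-33) = 218 + 0 = 218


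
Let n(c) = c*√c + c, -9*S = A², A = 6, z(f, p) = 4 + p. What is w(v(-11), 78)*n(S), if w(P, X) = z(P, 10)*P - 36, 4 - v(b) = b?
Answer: -696 - 1392*I ≈ -696.0 - 1392.0*I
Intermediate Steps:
v(b) = 4 - b
w(P, X) = -36 + 14*P (w(P, X) = (4 + 10)*P - 36 = 14*P - 36 = -36 + 14*P)
S = -4 (S = -⅑*6² = -⅑*36 = -4)
n(c) = c + c^(3/2) (n(c) = c^(3/2) + c = c + c^(3/2))
w(v(-11), 78)*n(S) = (-36 + 14*(4 - 1*(-11)))*(-4 + (-4)^(3/2)) = (-36 + 14*(4 + 11))*(-4 - 8*I) = (-36 + 14*15)*(-4 - 8*I) = (-36 + 210)*(-4 - 8*I) = 174*(-4 - 8*I) = -696 - 1392*I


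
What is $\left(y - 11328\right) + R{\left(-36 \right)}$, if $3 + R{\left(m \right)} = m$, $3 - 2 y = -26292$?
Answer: $\frac{3561}{2} \approx 1780.5$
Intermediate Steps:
$y = \frac{26295}{2}$ ($y = \frac{3}{2} - -13146 = \frac{3}{2} + 13146 = \frac{26295}{2} \approx 13148.0$)
$R{\left(m \right)} = -3 + m$
$\left(y - 11328\right) + R{\left(-36 \right)} = \left(\frac{26295}{2} - 11328\right) - 39 = \frac{3639}{2} - 39 = \frac{3561}{2}$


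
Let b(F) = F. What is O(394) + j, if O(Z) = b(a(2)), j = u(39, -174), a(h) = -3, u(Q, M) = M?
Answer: -177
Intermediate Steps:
j = -174
O(Z) = -3
O(394) + j = -3 - 174 = -177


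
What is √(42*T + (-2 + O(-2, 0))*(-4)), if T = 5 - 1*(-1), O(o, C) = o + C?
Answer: 2*√67 ≈ 16.371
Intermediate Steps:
O(o, C) = C + o
T = 6 (T = 5 + 1 = 6)
√(42*T + (-2 + O(-2, 0))*(-4)) = √(42*6 + (-2 + (0 - 2))*(-4)) = √(252 + (-2 - 2)*(-4)) = √(252 - 4*(-4)) = √(252 + 16) = √268 = 2*√67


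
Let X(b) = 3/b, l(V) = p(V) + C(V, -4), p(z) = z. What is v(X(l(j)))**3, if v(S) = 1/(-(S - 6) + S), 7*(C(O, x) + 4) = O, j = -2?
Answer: 1/216 ≈ 0.0046296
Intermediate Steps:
C(O, x) = -4 + O/7
l(V) = -4 + 8*V/7 (l(V) = V + (-4 + V/7) = -4 + 8*V/7)
v(S) = 1/6 (v(S) = 1/(-(-6 + S) + S) = 1/((6 - S) + S) = 1/6)
v(X(l(j)))**3 = (1/6)**3 = 1/216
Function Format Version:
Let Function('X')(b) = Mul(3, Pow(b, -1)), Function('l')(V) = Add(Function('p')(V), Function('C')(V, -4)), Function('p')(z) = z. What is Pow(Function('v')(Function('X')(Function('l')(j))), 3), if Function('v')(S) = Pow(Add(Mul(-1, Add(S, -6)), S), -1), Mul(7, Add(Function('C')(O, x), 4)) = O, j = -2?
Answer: Rational(1, 216) ≈ 0.0046296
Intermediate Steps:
Function('C')(O, x) = Add(-4, Mul(Rational(1, 7), O))
Function('l')(V) = Add(-4, Mul(Rational(8, 7), V)) (Function('l')(V) = Add(V, Add(-4, Mul(Rational(1, 7), V))) = Add(-4, Mul(Rational(8, 7), V)))
Function('v')(S) = Rational(1, 6) (Function('v')(S) = Pow(Add(Mul(-1, Add(-6, S)), S), -1) = Pow(Add(Add(6, Mul(-1, S)), S), -1) = Pow(6, -1) = Rational(1, 6))
Pow(Function('v')(Function('X')(Function('l')(j))), 3) = Pow(Rational(1, 6), 3) = Rational(1, 216)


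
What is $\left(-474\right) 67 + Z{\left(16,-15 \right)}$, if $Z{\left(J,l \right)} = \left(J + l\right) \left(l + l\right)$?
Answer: $-31788$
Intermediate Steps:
$Z{\left(J,l \right)} = 2 l \left(J + l\right)$ ($Z{\left(J,l \right)} = \left(J + l\right) 2 l = 2 l \left(J + l\right)$)
$\left(-474\right) 67 + Z{\left(16,-15 \right)} = \left(-474\right) 67 + 2 \left(-15\right) \left(16 - 15\right) = -31758 + 2 \left(-15\right) 1 = -31758 - 30 = -31788$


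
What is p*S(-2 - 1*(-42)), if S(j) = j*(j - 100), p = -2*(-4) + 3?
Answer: -26400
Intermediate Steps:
p = 11 (p = 8 + 3 = 11)
S(j) = j*(-100 + j)
p*S(-2 - 1*(-42)) = 11*((-2 - 1*(-42))*(-100 + (-2 - 1*(-42)))) = 11*((-2 + 42)*(-100 + (-2 + 42))) = 11*(40*(-100 + 40)) = 11*(40*(-60)) = 11*(-2400) = -26400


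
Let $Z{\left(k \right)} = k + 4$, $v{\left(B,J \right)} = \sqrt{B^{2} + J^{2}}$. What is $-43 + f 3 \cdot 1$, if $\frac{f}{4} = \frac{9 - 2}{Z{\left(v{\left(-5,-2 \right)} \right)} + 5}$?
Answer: $- \frac{370}{13} - \frac{21 \sqrt{29}}{13} \approx -37.161$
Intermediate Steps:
$Z{\left(k \right)} = 4 + k$
$f = \frac{28}{9 + \sqrt{29}}$ ($f = 4 \frac{9 - 2}{\left(4 + \sqrt{\left(-5\right)^{2} + \left(-2\right)^{2}}\right) + 5} = 4 \frac{7}{\left(4 + \sqrt{25 + 4}\right) + 5} = 4 \frac{7}{\left(4 + \sqrt{29}\right) + 5} = 4 \frac{7}{9 + \sqrt{29}} = \frac{28}{9 + \sqrt{29}} \approx 1.9464$)
$-43 + f 3 \cdot 1 = -43 + \left(\frac{63}{13} - \frac{7 \sqrt{29}}{13}\right) 3 \cdot 1 = -43 + \left(\frac{63}{13} - \frac{7 \sqrt{29}}{13}\right) 3 = -43 + \left(\frac{189}{13} - \frac{21 \sqrt{29}}{13}\right) = - \frac{370}{13} - \frac{21 \sqrt{29}}{13}$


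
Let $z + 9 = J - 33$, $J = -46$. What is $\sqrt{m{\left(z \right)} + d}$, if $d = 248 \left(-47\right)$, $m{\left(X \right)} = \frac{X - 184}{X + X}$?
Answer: $\frac{i \sqrt{1410189}}{11} \approx 107.96 i$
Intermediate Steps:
$z = -88$ ($z = -9 - 79 = -88$)
$m{\left(X \right)} = \frac{-184 + X}{2 X}$
$d = -11656$
$\sqrt{m{\left(z \right)} + d} = \sqrt{\frac{-184 - 88}{2 \left(-88\right)} - 11656} = \sqrt{\frac{1}{2} \left(- \frac{1}{88}\right) \left(-272\right) - 11656} = \sqrt{\frac{17}{11} - 11656} = \sqrt{- \frac{128199}{11}} = \frac{i \sqrt{1410189}}{11}$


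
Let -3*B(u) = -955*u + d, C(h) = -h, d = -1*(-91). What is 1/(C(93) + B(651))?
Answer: 3/621335 ≈ 4.8283e-6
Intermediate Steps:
d = 91
B(u) = -91/3 + 955*u/3 (B(u) = -(-955*u + 91)/3 = -(91 - 955*u)/3 = -91/3 + 955*u/3)
1/(C(93) + B(651)) = 1/(-1*93 + (-91/3 + (955/3)*651)) = 1/(-93 + (-91/3 + 207235)) = 1/(-93 + 621614/3) = 1/(621335/3) = 3/621335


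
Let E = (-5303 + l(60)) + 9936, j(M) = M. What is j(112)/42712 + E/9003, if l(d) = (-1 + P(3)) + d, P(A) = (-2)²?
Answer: 25197986/48067017 ≈ 0.52423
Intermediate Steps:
P(A) = 4
l(d) = 3 + d (l(d) = (-1 + 4) + d = 3 + d)
E = 4696 (E = (-5303 + (3 + 60)) + 9936 = (-5303 + 63) + 9936 = -5240 + 9936 = 4696)
j(112)/42712 + E/9003 = 112/42712 + 4696/9003 = 112*(1/42712) + 4696*(1/9003) = 14/5339 + 4696/9003 = 25197986/48067017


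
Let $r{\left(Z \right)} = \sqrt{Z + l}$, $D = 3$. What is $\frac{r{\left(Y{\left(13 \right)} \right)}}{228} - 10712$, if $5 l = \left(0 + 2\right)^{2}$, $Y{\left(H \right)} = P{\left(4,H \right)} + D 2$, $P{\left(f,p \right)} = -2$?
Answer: $-10712 + \frac{\sqrt{30}}{570} \approx -10712.0$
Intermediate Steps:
$Y{\left(H \right)} = 4$ ($Y{\left(H \right)} = -2 + 3 \cdot 2 = -2 + 6 = 4$)
$l = \frac{4}{5}$ ($l = \frac{\left(0 + 2\right)^{2}}{5} = \frac{2^{2}}{5} = \frac{1}{5} \cdot 4 = \frac{4}{5} \approx 0.8$)
$r{\left(Z \right)} = \sqrt{\frac{4}{5} + Z}$ ($r{\left(Z \right)} = \sqrt{Z + \frac{4}{5}} = \sqrt{\frac{4}{5} + Z}$)
$\frac{r{\left(Y{\left(13 \right)} \right)}}{228} - 10712 = \frac{\frac{1}{5} \sqrt{20 + 25 \cdot 4}}{228} - 10712 = \frac{\sqrt{20 + 100}}{5} \cdot \frac{1}{228} - 10712 = \frac{\sqrt{120}}{5} \cdot \frac{1}{228} - 10712 = \frac{2 \sqrt{30}}{5} \cdot \frac{1}{228} - 10712 = \frac{\sqrt{30}}{570} - 10712 = -10712 + \frac{\sqrt{30}}{570}$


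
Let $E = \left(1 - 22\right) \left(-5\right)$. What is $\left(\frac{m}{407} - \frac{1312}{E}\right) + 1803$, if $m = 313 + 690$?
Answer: $\frac{76622536}{42735} \approx 1793.0$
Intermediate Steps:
$m = 1003$
$E = 105$ ($E = \left(-21\right) \left(-5\right) = 105$)
$\left(\frac{m}{407} - \frac{1312}{E}\right) + 1803 = \left(\frac{1003}{407} - \frac{1312}{105}\right) + 1803 = - \frac{428669}{42735} + 1803 = \frac{76622536}{42735}$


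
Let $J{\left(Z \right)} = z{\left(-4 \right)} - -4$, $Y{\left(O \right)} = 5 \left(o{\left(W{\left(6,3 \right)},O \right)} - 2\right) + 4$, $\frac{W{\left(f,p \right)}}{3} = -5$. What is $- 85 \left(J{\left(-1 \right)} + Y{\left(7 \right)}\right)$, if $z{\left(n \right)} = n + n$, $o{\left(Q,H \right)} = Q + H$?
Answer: $4250$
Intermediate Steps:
$W{\left(f,p \right)} = -15$ ($W{\left(f,p \right)} = 3 \left(-5\right) = -15$)
$o{\left(Q,H \right)} = H + Q$
$Y{\left(O \right)} = -81 + 5 O$ ($Y{\left(O \right)} = 5 \left(\left(O - 15\right) - 2\right) + 4 = 5 \left(\left(-15 + O\right) - 2\right) + 4 = 5 \left(-17 + O\right) + 4 = \left(-85 + 5 O\right) + 4 = -81 + 5 O$)
$z{\left(n \right)} = 2 n$
$J{\left(Z \right)} = -4$ ($J{\left(Z \right)} = 2 \left(-4\right) - -4 = -8 + 4 = -4$)
$- 85 \left(J{\left(-1 \right)} + Y{\left(7 \right)}\right) = - 85 \left(-4 + \left(-81 + 5 \cdot 7\right)\right) = - 85 \left(-4 + \left(-81 + 35\right)\right) = - 85 \left(-4 - 46\right) = \left(-85\right) \left(-50\right) = 4250$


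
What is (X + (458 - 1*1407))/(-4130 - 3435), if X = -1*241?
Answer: 14/89 ≈ 0.15730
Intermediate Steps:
X = -241
(X + (458 - 1*1407))/(-4130 - 3435) = (-241 + (458 - 1*1407))/(-4130 - 3435) = (-241 + (458 - 1407))/(-7565) = (-241 - 949)*(-1/7565) = -1190*(-1/7565) = 14/89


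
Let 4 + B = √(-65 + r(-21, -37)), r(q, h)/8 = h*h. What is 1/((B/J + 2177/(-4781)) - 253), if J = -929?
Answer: -34013056105402/8620642695000007 + 433368281*√10887/25861928085000021 ≈ -0.0039438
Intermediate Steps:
r(q, h) = 8*h² (r(q, h) = 8*(h*h) = 8*h²)
B = -4 + √10887 (B = -4 + √(-65 + 8*(-37)²) = -4 + √(-65 + 8*1369) = -4 + √(-65 + 10952) = -4 + √10887 ≈ 100.34)
1/((B/J + 2177/(-4781)) - 253) = 1/(((-4 + √10887)/(-929) + 2177/(-4781)) - 253) = 1/(((-4 + √10887)*(-1/929) + 2177*(-1/4781)) - 253) = 1/(((4/929 - √10887/929) - 311/683) - 253) = 1/((-286187/634507 - √10887/929) - 253) = 1/(-160816458/634507 - √10887/929)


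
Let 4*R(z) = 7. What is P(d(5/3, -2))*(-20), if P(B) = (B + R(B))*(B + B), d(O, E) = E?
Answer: -20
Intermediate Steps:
R(z) = 7/4 (R(z) = (1/4)*7 = 7/4)
P(B) = 2*B*(7/4 + B) (P(B) = (B + 7/4)*(B + B) = (7/4 + B)*(2*B) = 2*B*(7/4 + B))
P(d(5/3, -2))*(-20) = ((1/2)*(-2)*(7 + 4*(-2)))*(-20) = ((1/2)*(-2)*(7 - 8))*(-20) = ((1/2)*(-2)*(-1))*(-20) = 1*(-20) = -20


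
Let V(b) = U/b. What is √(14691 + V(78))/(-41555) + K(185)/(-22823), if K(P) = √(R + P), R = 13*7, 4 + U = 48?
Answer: -2*√69/22823 - √22345869/1620645 ≈ -0.0036447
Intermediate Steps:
U = 44 (U = -4 + 48 = 44)
R = 91
K(P) = √(91 + P)
V(b) = 44/b
√(14691 + V(78))/(-41555) + K(185)/(-22823) = √(14691 + 44/78)/(-41555) + √(91 + 185)/(-22823) = √(14691 + 44*(1/78))*(-1/41555) + √276*(-1/22823) = √(14691 + 22/39)*(-1/41555) + (2*√69)*(-1/22823) = √(572971/39)*(-1/41555) - 2*√69/22823 = (√22345869/39)*(-1/41555) - 2*√69/22823 = -√22345869/1620645 - 2*√69/22823 = -2*√69/22823 - √22345869/1620645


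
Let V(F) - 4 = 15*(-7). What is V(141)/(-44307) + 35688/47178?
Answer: 88110733/116128647 ≈ 0.75873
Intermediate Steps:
V(F) = -101 (V(F) = 4 + 15*(-7) = 4 - 105 = -101)
V(141)/(-44307) + 35688/47178 = -101/(-44307) + 35688/47178 = -101*(-1/44307) + 35688*(1/47178) = 101/44307 + 5948/7863 = 88110733/116128647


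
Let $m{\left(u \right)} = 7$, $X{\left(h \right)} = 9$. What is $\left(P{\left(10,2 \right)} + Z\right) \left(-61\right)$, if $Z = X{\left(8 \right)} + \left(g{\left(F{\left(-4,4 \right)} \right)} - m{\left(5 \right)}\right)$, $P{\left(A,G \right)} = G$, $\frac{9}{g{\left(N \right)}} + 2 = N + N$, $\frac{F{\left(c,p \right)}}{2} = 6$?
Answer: $- \frac{5917}{22} \approx -268.95$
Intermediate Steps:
$F{\left(c,p \right)} = 12$ ($F{\left(c,p \right)} = 2 \cdot 6 = 12$)
$g{\left(N \right)} = \frac{9}{-2 + 2 N}$ ($g{\left(N \right)} = \frac{9}{-2 + \left(N + N\right)} = \frac{9}{-2 + 2 N}$)
$Z = \frac{53}{22}$ ($Z = 9 + \left(\frac{9}{2 \left(-1 + 12\right)} - 7\right) = 9 - \left(7 - \frac{9}{2 \cdot 11}\right) = 9 + \left(\frac{9}{2} \cdot \frac{1}{11} - 7\right) = 9 + \left(\frac{9}{22} - 7\right) = 9 - \frac{145}{22} = \frac{53}{22} \approx 2.4091$)
$\left(P{\left(10,2 \right)} + Z\right) \left(-61\right) = \left(2 + \frac{53}{22}\right) \left(-61\right) = \frac{97}{22} \left(-61\right) = - \frac{5917}{22}$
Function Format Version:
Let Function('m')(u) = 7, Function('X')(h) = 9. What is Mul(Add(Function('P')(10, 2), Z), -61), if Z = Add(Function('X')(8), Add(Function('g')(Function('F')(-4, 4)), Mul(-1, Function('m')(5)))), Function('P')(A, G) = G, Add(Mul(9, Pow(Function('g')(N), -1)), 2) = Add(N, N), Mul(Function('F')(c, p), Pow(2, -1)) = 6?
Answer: Rational(-5917, 22) ≈ -268.95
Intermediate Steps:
Function('F')(c, p) = 12 (Function('F')(c, p) = Mul(2, 6) = 12)
Function('g')(N) = Mul(9, Pow(Add(-2, Mul(2, N)), -1)) (Function('g')(N) = Mul(9, Pow(Add(-2, Add(N, N)), -1)) = Mul(9, Pow(Add(-2, Mul(2, N)), -1)))
Z = Rational(53, 22) (Z = Add(9, Add(Mul(Rational(9, 2), Pow(Add(-1, 12), -1)), Mul(-1, 7))) = Add(9, Add(Mul(Rational(9, 2), Pow(11, -1)), -7)) = Add(9, Add(Mul(Rational(9, 2), Rational(1, 11)), -7)) = Add(9, Add(Rational(9, 22), -7)) = Add(9, Rational(-145, 22)) = Rational(53, 22) ≈ 2.4091)
Mul(Add(Function('P')(10, 2), Z), -61) = Mul(Add(2, Rational(53, 22)), -61) = Mul(Rational(97, 22), -61) = Rational(-5917, 22)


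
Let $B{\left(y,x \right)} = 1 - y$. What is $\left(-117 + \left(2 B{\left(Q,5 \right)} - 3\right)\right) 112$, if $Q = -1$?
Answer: $-12992$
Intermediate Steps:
$\left(-117 + \left(2 B{\left(Q,5 \right)} - 3\right)\right) 112 = \left(-117 - \left(3 - 2 \left(1 - -1\right)\right)\right) 112 = \left(-117 - \left(3 - 2 \left(1 + 1\right)\right)\right) 112 = \left(-117 + \left(2 \cdot 2 - 3\right)\right) 112 = \left(-117 + \left(4 - 3\right)\right) 112 = \left(-117 + 1\right) 112 = \left(-116\right) 112 = -12992$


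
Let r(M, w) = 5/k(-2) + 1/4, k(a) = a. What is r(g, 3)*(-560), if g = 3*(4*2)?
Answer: 1260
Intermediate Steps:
g = 24 (g = 3*8 = 24)
r(M, w) = -9/4 (r(M, w) = 5/(-2) + 1/4 = 5*(-½) + 1*(¼) = -5/2 + ¼ = -9/4)
r(g, 3)*(-560) = -9/4*(-560) = 1260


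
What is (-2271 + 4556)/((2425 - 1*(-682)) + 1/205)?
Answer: 468425/636936 ≈ 0.73543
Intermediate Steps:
(-2271 + 4556)/((2425 - 1*(-682)) + 1/205) = 2285/((2425 + 682) + 1/205) = 2285/(3107 + 1/205) = 2285/(636936/205) = 2285*(205/636936) = 468425/636936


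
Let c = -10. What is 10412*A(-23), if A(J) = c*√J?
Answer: -104120*I*√23 ≈ -4.9934e+5*I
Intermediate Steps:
A(J) = -10*√J
10412*A(-23) = 10412*(-10*I*√23) = -104120*I*√23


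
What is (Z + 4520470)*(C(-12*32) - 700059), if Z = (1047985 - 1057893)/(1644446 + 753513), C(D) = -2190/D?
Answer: -242832285774780606921/76734688 ≈ -3.1646e+12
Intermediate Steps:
Z = -9908/2397959 ≈ -0.0041318
(Z + 4520470)*(C(-12*32) - 700059) = (-9908/2397959 + 4520470)*(-2190/((-12*32)) - 700059) = 10839901710822*(-2190/(-384) - 700059)/2397959 = 10839901710822*(-2190*(-1/384) - 700059)/2397959 = 10839901710822*(365/64 - 700059)/2397959 = (10839901710822/2397959)*(-44803411/64) = -242832285774780606921/76734688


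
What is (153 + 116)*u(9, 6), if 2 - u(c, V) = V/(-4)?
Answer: 1883/2 ≈ 941.50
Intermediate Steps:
u(c, V) = 2 + V/4 (u(c, V) = 2 - V/(-4) = 2 - V*(-1)/4 = 2 - (-1)*V/4 = 2 + V/4)
(153 + 116)*u(9, 6) = (153 + 116)*(2 + (¼)*6) = 269*(2 + 3/2) = 269*(7/2) = 1883/2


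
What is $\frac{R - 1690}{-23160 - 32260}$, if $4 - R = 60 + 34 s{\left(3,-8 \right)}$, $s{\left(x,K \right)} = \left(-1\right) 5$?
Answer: $\frac{394}{13855} \approx 0.028437$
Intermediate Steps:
$s{\left(x,K \right)} = -5$
$R = 114$ ($R = 4 - \left(60 + 34 \left(-5\right)\right) = 4 - \left(60 - 170\right) = 4 - -110 = 4 + 110 = 114$)
$\frac{R - 1690}{-23160 - 32260} = \frac{114 - 1690}{-23160 - 32260} = - \frac{1576}{-55420} = \left(-1576\right) \left(- \frac{1}{55420}\right) = \frac{394}{13855}$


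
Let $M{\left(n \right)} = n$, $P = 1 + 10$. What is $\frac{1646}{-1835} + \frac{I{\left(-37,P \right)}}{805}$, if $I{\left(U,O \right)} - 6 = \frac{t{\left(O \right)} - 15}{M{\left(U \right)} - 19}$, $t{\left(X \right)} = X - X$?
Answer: $- \frac{14711519}{16544360} \approx -0.88922$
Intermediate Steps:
$P = 11$
$t{\left(X \right)} = 0$
$I{\left(U,O \right)} = 6 - \frac{15}{-19 + U}$ ($I{\left(U,O \right)} = 6 + \frac{0 - 15}{U - 19} = 6 - \frac{15}{-19 + U}$)
$\frac{1646}{-1835} + \frac{I{\left(-37,P \right)}}{805} = \frac{1646}{-1835} + \frac{3 \frac{1}{-19 - 37} \left(-43 + 2 \left(-37\right)\right)}{805} = 1646 \left(- \frac{1}{1835}\right) + \frac{3 \left(-43 - 74\right)}{-56} \cdot \frac{1}{805} = - \frac{1646}{1835} + 3 \left(- \frac{1}{56}\right) \left(-117\right) \frac{1}{805} = - \frac{1646}{1835} + \frac{351}{56} \cdot \frac{1}{805} = - \frac{1646}{1835} + \frac{351}{45080} = - \frac{14711519}{16544360}$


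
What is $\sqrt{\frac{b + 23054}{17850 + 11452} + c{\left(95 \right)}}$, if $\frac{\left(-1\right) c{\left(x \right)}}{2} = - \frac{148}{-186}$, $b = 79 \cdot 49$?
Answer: $\frac{i \sqrt{101922164994}}{389298} \approx 0.82007 i$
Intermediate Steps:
$b = 3871$
$c{\left(x \right)} = - \frac{148}{93}$ ($c{\left(x \right)} = - 2 \left(- \frac{148}{-186}\right) = - 2 \left(\left(-148\right) \left(- \frac{1}{186}\right)\right) = \left(-2\right) \frac{74}{93} = - \frac{148}{93}$)
$\sqrt{\frac{b + 23054}{17850 + 11452} + c{\left(95 \right)}} = \sqrt{\frac{3871 + 23054}{17850 + 11452} - \frac{148}{93}} = \sqrt{\frac{26925}{29302} - \frac{148}{93}} = \sqrt{- \frac{1832671}{2725086}} = \frac{i \sqrt{101922164994}}{389298}$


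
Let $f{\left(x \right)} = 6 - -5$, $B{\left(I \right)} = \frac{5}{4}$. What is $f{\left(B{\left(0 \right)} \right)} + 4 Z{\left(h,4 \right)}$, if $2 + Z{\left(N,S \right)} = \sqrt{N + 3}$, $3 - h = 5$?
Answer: $7$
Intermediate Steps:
$h = -2$ ($h = 3 - 5 = -2$)
$B{\left(I \right)} = \frac{5}{4}$ ($B{\left(I \right)} = 5 \cdot \frac{1}{4} = \frac{5}{4}$)
$Z{\left(N,S \right)} = -2 + \sqrt{3 + N}$ ($Z{\left(N,S \right)} = -2 + \sqrt{N + 3} = -2 + \sqrt{3 + N}$)
$f{\left(x \right)} = 11$ ($f{\left(x \right)} = 6 + 5 = 11$)
$f{\left(B{\left(0 \right)} \right)} + 4 Z{\left(h,4 \right)} = 11 + 4 \left(-2 + \sqrt{3 - 2}\right) = 11 + 4 \left(-2 + \sqrt{1}\right) = 11 + 4 \left(-2 + 1\right) = 11 + 4 \left(-1\right) = 11 - 4 = 7$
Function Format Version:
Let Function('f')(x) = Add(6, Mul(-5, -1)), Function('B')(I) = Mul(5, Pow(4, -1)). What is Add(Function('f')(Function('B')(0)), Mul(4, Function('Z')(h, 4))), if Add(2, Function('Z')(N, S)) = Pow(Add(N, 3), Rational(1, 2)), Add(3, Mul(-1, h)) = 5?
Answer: 7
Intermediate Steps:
h = -2 (h = Add(3, Mul(-1, 5)) = Add(3, -5) = -2)
Function('B')(I) = Rational(5, 4) (Function('B')(I) = Mul(5, Rational(1, 4)) = Rational(5, 4))
Function('Z')(N, S) = Add(-2, Pow(Add(3, N), Rational(1, 2))) (Function('Z')(N, S) = Add(-2, Pow(Add(N, 3), Rational(1, 2))) = Add(-2, Pow(Add(3, N), Rational(1, 2))))
Function('f')(x) = 11 (Function('f')(x) = Add(6, 5) = 11)
Add(Function('f')(Function('B')(0)), Mul(4, Function('Z')(h, 4))) = Add(11, Mul(4, Add(-2, Pow(Add(3, -2), Rational(1, 2))))) = Add(11, Mul(4, Add(-2, Pow(1, Rational(1, 2))))) = Add(11, Mul(4, Add(-2, 1))) = Add(11, Mul(4, -1)) = Add(11, -4) = 7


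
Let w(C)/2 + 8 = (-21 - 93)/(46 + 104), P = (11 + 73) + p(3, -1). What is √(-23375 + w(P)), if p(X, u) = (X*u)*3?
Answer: I*√584813/5 ≈ 152.95*I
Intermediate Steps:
p(X, u) = 3*X*u
P = 75 (P = (11 + 73) + 3*3*(-1) = 84 - 9 = 75)
w(C) = -438/25 (w(C) = -16 + 2*((-21 - 93)/(46 + 104)) = -16 + 2*(-114/150) = -16 + 2*(-114*1/150) = -16 + 2*(-19/25) = -16 - 38/25 = -438/25)
√(-23375 + w(P)) = √(-23375 - 438/25) = √(-584813/25) = I*√584813/5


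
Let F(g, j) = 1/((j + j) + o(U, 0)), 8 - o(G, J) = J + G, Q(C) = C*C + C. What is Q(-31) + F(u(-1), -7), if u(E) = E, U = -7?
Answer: 931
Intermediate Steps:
Q(C) = C + C² (Q(C) = C² + C = C + C²)
o(G, J) = 8 - G - J (o(G, J) = 8 - (J + G) = 8 - (G + J) = 8 + (-G - J) = 8 - G - J)
F(g, j) = 1/(15 + 2*j) (F(g, j) = 1/((j + j) + (8 - 1*(-7) - 1*0)) = 1/(2*j + (8 + 7 + 0)) = 1/(2*j + 15) = 1/(15 + 2*j))
Q(-31) + F(u(-1), -7) = -31*(1 - 31) + 1/(15 + 2*(-7)) = -31*(-30) + 1/(15 - 14) = 930 + 1/1 = 930 + 1 = 931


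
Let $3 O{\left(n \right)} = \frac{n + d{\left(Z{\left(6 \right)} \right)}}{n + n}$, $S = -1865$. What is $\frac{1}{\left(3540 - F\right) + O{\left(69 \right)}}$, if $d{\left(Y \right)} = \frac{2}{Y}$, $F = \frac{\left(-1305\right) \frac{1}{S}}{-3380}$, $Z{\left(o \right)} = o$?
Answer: $\frac{782919540}{2771666450641} \approx 0.00028247$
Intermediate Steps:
$F = - \frac{261}{1260740}$ ($F = \frac{\left(-1305\right) \frac{1}{-1865}}{-3380} = \left(-1305\right) \left(- \frac{1}{1865}\right) \left(- \frac{1}{3380}\right) = \frac{261}{373} \left(- \frac{1}{3380}\right) = - \frac{261}{1260740} \approx -0.00020702$)
$O{\left(n \right)} = \frac{\frac{1}{3} + n}{6 n}$ ($O{\left(n \right)} = \frac{\left(n + \frac{2}{6}\right) \frac{1}{n + n}}{3} = \frac{\left(n + 2 \cdot \frac{1}{6}\right) \frac{1}{2 n}}{3} = \frac{\left(n + \frac{1}{3}\right) \frac{1}{2 n}}{3} = \frac{\left(\frac{1}{3} + n\right) \frac{1}{2 n}}{3} = \frac{\frac{1}{2} \frac{1}{n} \left(\frac{1}{3} + n\right)}{3} = \frac{\frac{1}{3} + n}{6 n}$)
$\frac{1}{\left(3540 - F\right) + O{\left(69 \right)}} = \frac{1}{\left(3540 - - \frac{261}{1260740}\right) + \frac{1 + 3 \cdot 69}{18 \cdot 69}} = \frac{1}{\left(3540 + \frac{261}{1260740}\right) + \frac{1}{18} \cdot \frac{1}{69} \left(1 + 207\right)} = \frac{1}{\frac{4463019861}{1260740} + \frac{1}{18} \cdot \frac{1}{69} \cdot 208} = \frac{1}{\frac{4463019861}{1260740} + \frac{104}{621}} = \frac{1}{\frac{2771666450641}{782919540}} = \frac{782919540}{2771666450641}$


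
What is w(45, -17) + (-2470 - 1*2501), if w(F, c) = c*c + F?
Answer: -4637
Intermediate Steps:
w(F, c) = F + c² (w(F, c) = c² + F = F + c²)
w(45, -17) + (-2470 - 1*2501) = (45 + (-17)²) + (-2470 - 1*2501) = (45 + 289) + (-2470 - 2501) = 334 - 4971 = -4637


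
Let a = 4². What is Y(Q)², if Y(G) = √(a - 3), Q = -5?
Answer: 13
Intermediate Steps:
a = 16
Y(G) = √13 (Y(G) = √(16 - 3) = √13)
Y(Q)² = (√13)² = 13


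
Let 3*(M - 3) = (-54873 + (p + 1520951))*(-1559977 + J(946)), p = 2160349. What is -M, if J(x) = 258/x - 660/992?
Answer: 5144229734234359/2728 ≈ 1.8857e+12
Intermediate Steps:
J(x) = -165/248 + 258/x (J(x) = 258/x - 660*1/992 = 258/x - 165/248 = -165/248 + 258/x)
M = -5144229734234359/2728 (M = 3 + ((-54873 + (2160349 + 1520951))*(-1559977 + (-165/248 + 258/946)))/3 = 3 + ((-54873 + 3681300)*(-1559977 + (-165/248 + 258*(1/946))))/3 = 3 + (3626427*(-1559977 + (-165/248 + 3/11)))/3 = 3 + (3626427*(-1559977 - 1071/2728))/3 = 3 + (3626427*(-4255618327/2728))/3 = 3 + (⅓)*(-15432689202727629/2728) = 3 - 5144229734242543/2728 = -5144229734234359/2728 ≈ -1.8857e+12)
-M = -1*(-5144229734234359/2728) = 5144229734234359/2728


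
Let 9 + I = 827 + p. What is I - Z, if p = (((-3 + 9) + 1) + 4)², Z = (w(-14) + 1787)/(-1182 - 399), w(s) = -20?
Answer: 15982/17 ≈ 940.12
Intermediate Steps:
Z = -19/17 (Z = (-20 + 1787)/(-1182 - 399) = 1767/(-1581) = 1767*(-1/1581) = -19/17 ≈ -1.1176)
p = 121 (p = ((6 + 1) + 4)² = (7 + 4)² = 11² = 121)
I = 939 (I = -9 + (827 + 121) = -9 + 948 = 939)
I - Z = 939 - 1*(-19/17) = 939 + 19/17 = 15982/17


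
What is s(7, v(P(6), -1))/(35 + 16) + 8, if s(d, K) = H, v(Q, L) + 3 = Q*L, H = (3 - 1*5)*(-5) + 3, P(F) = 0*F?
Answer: 421/51 ≈ 8.2549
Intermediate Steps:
P(F) = 0
H = 13 (H = (3 - 5)*(-5) + 3 = -2*(-5) + 3 = 10 + 3 = 13)
v(Q, L) = -3 + L*Q (v(Q, L) = -3 + Q*L = -3 + L*Q)
s(d, K) = 13
s(7, v(P(6), -1))/(35 + 16) + 8 = 13/(35 + 16) + 8 = 13/51 + 8 = 421/51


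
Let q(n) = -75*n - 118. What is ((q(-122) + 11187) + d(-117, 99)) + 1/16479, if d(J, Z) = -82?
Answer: 331837624/16479 ≈ 20137.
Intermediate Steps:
q(n) = -118 - 75*n
((q(-122) + 11187) + d(-117, 99)) + 1/16479 = (((-118 - 75*(-122)) + 11187) - 82) + 1/16479 = (((-118 + 9150) + 11187) - 82) + 1/16479 = ((9032 + 11187) - 82) + 1/16479 = (20219 - 82) + 1/16479 = 20137 + 1/16479 = 331837624/16479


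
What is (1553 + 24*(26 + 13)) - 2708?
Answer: -219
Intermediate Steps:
(1553 + 24*(26 + 13)) - 2708 = (1553 + 24*39) - 2708 = (1553 + 936) - 2708 = 2489 - 2708 = -219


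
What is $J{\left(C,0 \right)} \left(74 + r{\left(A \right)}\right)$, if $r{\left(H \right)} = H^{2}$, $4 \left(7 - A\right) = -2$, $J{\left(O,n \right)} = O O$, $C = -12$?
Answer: $18756$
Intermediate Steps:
$J{\left(O,n \right)} = O^{2}$
$A = \frac{15}{2}$ ($A = 7 - - \frac{1}{2} = 7 + \frac{1}{2} = \frac{15}{2} \approx 7.5$)
$J{\left(C,0 \right)} \left(74 + r{\left(A \right)}\right) = \left(-12\right)^{2} \left(74 + \left(\frac{15}{2}\right)^{2}\right) = 144 \left(74 + \frac{225}{4}\right) = 144 \cdot \frac{521}{4} = 18756$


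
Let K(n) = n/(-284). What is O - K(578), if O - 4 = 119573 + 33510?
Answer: 21738643/142 ≈ 1.5309e+5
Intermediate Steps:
K(n) = -n/284 (K(n) = n*(-1/284) = -n/284)
O = 153087 (O = 4 + (119573 + 33510) = 4 + 153083 = 153087)
O - K(578) = 153087 - (-1)*578/284 = 153087 - 1*(-289/142) = 153087 + 289/142 = 21738643/142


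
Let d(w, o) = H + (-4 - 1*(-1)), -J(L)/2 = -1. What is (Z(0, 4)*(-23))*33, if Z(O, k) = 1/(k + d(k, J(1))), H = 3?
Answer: -759/4 ≈ -189.75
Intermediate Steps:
J(L) = 2 (J(L) = -2*(-1) = 2)
d(w, o) = 0 (d(w, o) = 3 + (-4 - 1*(-1)) = 3 + (-4 + 1) = 3 - 3 = 0)
Z(O, k) = 1/k (Z(O, k) = 1/(k + 0) = 1/k)
(Z(0, 4)*(-23))*33 = (-23/4)*33 = ((¼)*(-23))*33 = -23/4*33 = -759/4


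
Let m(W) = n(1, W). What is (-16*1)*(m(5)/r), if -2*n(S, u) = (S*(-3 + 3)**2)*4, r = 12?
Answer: 0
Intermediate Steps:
n(S, u) = 0 (n(S, u) = -S*(-3 + 3)**2*4/2 = -S*0**2*4/2 = -S*0*4/2 = -0*4 = -1/2*0 = 0)
m(W) = 0
(-16*1)*(m(5)/r) = (-16*1)*(0/12) = -0/12 = -16*0 = 0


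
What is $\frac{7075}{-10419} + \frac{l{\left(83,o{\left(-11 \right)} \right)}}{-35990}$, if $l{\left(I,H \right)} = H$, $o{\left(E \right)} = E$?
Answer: $- \frac{254514641}{374979810} \approx -0.67874$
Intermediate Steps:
$\frac{7075}{-10419} + \frac{l{\left(83,o{\left(-11 \right)} \right)}}{-35990} = \frac{7075}{-10419} - \frac{11}{-35990} = 7075 \left(- \frac{1}{10419}\right) - - \frac{11}{35990} = - \frac{7075}{10419} + \frac{11}{35990} = - \frac{254514641}{374979810}$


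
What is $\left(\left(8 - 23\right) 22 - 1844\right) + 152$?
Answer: $-2022$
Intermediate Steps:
$\left(\left(8 - 23\right) 22 - 1844\right) + 152 = \left(\left(-15\right) 22 - 1844\right) + 152 = \left(-330 - 1844\right) + 152 = -2174 + 152 = -2022$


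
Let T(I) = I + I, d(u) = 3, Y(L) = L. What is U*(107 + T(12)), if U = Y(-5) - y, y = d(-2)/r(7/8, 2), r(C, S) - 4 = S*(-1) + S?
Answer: -3013/4 ≈ -753.25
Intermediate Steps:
r(C, S) = 4 (r(C, S) = 4 + (S*(-1) + S) = 4 + (-S + S) = 4 + 0 = 4)
T(I) = 2*I
y = 3/4 ≈ 0.75000
U = -23/4 (U = -5 - 1*3/4 = -5 - 3/4 = -23/4 ≈ -5.7500)
U*(107 + T(12)) = -23*(107 + 2*12)/4 = -23*(107 + 24)/4 = -23/4*131 = -3013/4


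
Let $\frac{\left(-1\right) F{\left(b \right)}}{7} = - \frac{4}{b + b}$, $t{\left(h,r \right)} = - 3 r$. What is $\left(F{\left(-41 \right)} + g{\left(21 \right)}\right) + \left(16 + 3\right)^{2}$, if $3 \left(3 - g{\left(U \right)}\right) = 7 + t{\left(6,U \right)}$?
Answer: $\frac{47026}{123} \approx 382.33$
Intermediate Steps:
$g{\left(U \right)} = \frac{2}{3} + U$ ($g{\left(U \right)} = 3 - \frac{7 - 3 U}{3} = 3 + \left(- \frac{7}{3} + U\right) = \frac{2}{3} + U$)
$F{\left(b \right)} = \frac{14}{b}$ ($F{\left(b \right)} = - 7 \left(- \frac{4}{b + b}\right) = - 7 \left(- \frac{4}{2 b}\right) = - 7 \left(- 4 \frac{1}{2 b}\right) = - 7 \left(- \frac{2}{b}\right) = \frac{14}{b}$)
$\left(F{\left(-41 \right)} + g{\left(21 \right)}\right) + \left(16 + 3\right)^{2} = \left(\frac{14}{-41} + \left(\frac{2}{3} + 21\right)\right) + \left(16 + 3\right)^{2} = \left(14 \left(- \frac{1}{41}\right) + \frac{65}{3}\right) + 19^{2} = \left(- \frac{14}{41} + \frac{65}{3}\right) + 361 = \frac{2623}{123} + 361 = \frac{47026}{123}$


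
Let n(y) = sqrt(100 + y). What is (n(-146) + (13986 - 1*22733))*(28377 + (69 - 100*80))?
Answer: -178841162 + 20446*I*sqrt(46) ≈ -1.7884e+8 + 1.3867e+5*I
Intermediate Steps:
(n(-146) + (13986 - 1*22733))*(28377 + (69 - 100*80)) = (sqrt(100 - 146) + (13986 - 1*22733))*(28377 + (69 - 100*80)) = (sqrt(-46) + (13986 - 22733))*(28377 + (69 - 8000)) = (I*sqrt(46) - 8747)*(28377 - 7931) = (-8747 + I*sqrt(46))*20446 = -178841162 + 20446*I*sqrt(46)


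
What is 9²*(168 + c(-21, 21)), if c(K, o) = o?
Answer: 15309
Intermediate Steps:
9²*(168 + c(-21, 21)) = 9²*(168 + 21) = 81*189 = 15309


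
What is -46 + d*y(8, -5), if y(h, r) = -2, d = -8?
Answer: -30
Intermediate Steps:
-46 + d*y(8, -5) = -46 - 8*(-2) = -46 + 16 = -30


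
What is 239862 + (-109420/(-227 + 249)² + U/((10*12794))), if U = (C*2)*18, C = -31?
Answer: 927435331036/3870185 ≈ 2.3964e+5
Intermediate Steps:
U = -1116 (U = -31*2*18 = -62*18 = -1116)
239862 + (-109420/(-227 + 249)² + U/((10*12794))) = 239862 + (-109420/(-227 + 249)² - 1116/(10*12794)) = 239862 + (-109420/(22²) - 1116/127940) = 239862 + (-109420/484 - 1116*1/127940) = 239862 + (-109420*1/484 - 279/31985) = 239862 + (-27355/121 - 279/31985) = 239862 - 874983434/3870185 = 927435331036/3870185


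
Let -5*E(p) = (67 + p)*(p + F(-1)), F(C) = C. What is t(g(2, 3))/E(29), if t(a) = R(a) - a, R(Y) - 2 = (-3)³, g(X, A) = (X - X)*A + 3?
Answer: 5/96 ≈ 0.052083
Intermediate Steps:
g(X, A) = 3 (g(X, A) = 0*A + 3 = 0 + 3 = 3)
R(Y) = -25 (R(Y) = 2 + (-3)³ = 2 - 27 = -25)
E(p) = -(-1 + p)*(67 + p)/5 (E(p) = -(67 + p)*(p - 1)/5 = -(67 + p)*(-1 + p)/5 = -(-1 + p)*(67 + p)/5)
t(a) = -25 - a
t(g(2, 3))/E(29) = (-25 - 1*3)/(67/5 - 66/5*29 - ⅕*29²) = (-25 - 3)/(67/5 - 1914/5 - ⅕*841) = -28/(67/5 - 1914/5 - 841/5) = -28/(-2688/5) = -28*(-5/2688) = 5/96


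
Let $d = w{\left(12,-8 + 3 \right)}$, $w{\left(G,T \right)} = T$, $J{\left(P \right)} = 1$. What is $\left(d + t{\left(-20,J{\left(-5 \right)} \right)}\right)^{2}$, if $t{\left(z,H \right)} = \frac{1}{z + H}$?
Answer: $\frac{9216}{361} \approx 25.529$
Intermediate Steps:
$t{\left(z,H \right)} = \frac{1}{H + z}$
$d = -5$ ($d = -8 + 3 = -5$)
$\left(d + t{\left(-20,J{\left(-5 \right)} \right)}\right)^{2} = \left(-5 + \frac{1}{1 - 20}\right)^{2} = \left(-5 + \frac{1}{-19}\right)^{2} = \left(-5 - \frac{1}{19}\right)^{2} = \left(- \frac{96}{19}\right)^{2} = \frac{9216}{361}$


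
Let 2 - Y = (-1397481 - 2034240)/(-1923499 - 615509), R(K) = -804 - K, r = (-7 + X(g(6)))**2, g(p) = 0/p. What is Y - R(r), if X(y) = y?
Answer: 722473373/846336 ≈ 853.65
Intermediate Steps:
g(p) = 0
r = 49 (r = (-7 + 0)**2 = (-7)**2 = 49)
Y = 548765/846336 (Y = 2 - (-1397481 - 2034240)/(-1923499 - 615509) = 2 - (-3431721)/(-2539008) = 2 - (-3431721)*(-1)/2539008 = 2 - 1*1143907/846336 = 2 - 1143907/846336 = 548765/846336 ≈ 0.64840)
Y - R(r) = 548765/846336 - (-804 - 1*49) = 548765/846336 - (-804 - 49) = 548765/846336 - 1*(-853) = 548765/846336 + 853 = 722473373/846336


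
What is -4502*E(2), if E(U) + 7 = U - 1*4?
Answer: 40518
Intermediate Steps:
E(U) = -11 + U (E(U) = -7 + (U - 1*4) = -7 + (U - 4) = -7 + (-4 + U) = -11 + U)
-4502*E(2) = -4502*(-11 + 2) = -4502*(-9) = 40518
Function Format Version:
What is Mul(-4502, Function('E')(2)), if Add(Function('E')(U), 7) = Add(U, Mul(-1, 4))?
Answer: 40518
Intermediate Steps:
Function('E')(U) = Add(-11, U) (Function('E')(U) = Add(-7, Add(U, Mul(-1, 4))) = Add(-7, Add(U, -4)) = Add(-7, Add(-4, U)) = Add(-11, U))
Mul(-4502, Function('E')(2)) = Mul(-4502, Add(-11, 2)) = Mul(-4502, -9) = 40518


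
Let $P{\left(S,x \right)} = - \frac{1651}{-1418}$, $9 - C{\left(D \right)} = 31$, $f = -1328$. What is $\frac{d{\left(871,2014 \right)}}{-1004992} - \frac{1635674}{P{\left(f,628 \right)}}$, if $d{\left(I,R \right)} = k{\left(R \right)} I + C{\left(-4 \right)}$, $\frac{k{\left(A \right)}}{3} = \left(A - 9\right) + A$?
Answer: $- \frac{2330981443757019}{1659241792} \approx -1.4048 \cdot 10^{6}$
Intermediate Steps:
$C{\left(D \right)} = -22$ ($C{\left(D \right)} = 9 - 31 = -22$)
$P{\left(S,x \right)} = \frac{1651}{1418}$ ($P{\left(S,x \right)} = \left(-1651\right) \left(- \frac{1}{1418}\right) = \frac{1651}{1418}$)
$k{\left(A \right)} = -27 + 6 A$ ($k{\left(A \right)} = 3 \left(\left(A - 9\right) + A\right) = 3 \left(\left(-9 + A\right) + A\right) = 3 \left(-9 + 2 A\right) = -27 + 6 A$)
$d{\left(I,R \right)} = -22 + I \left(-27 + 6 R\right)$ ($d{\left(I,R \right)} = \left(-27 + 6 R\right) I - 22 = I \left(-27 + 6 R\right) - 22 = -22 + I \left(-27 + 6 R\right)$)
$\frac{d{\left(871,2014 \right)}}{-1004992} - \frac{1635674}{P{\left(f,628 \right)}} = \frac{-22 + 3 \cdot 871 \left(-9 + 2 \cdot 2014\right)}{-1004992} - \frac{1635674}{\frac{1651}{1418}} = \left(-22 + 3 \cdot 871 \left(-9 + 4028\right)\right) \left(- \frac{1}{1004992}\right) - \frac{2319385732}{1651} = \left(-22 + 3 \cdot 871 \cdot 4019\right) \left(- \frac{1}{1004992}\right) - \frac{2319385732}{1651} = \left(-22 + 10501647\right) \left(- \frac{1}{1004992}\right) - \frac{2319385732}{1651} = 10501625 \left(- \frac{1}{1004992}\right) - \frac{2319385732}{1651} = - \frac{10501625}{1004992} - \frac{2319385732}{1651} = - \frac{2330981443757019}{1659241792}$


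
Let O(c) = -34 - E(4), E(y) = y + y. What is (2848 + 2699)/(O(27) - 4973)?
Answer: -5547/5015 ≈ -1.1061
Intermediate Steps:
E(y) = 2*y
O(c) = -42 (O(c) = -34 - 2*4 = -34 - 1*8 = -34 - 8 = -42)
(2848 + 2699)/(O(27) - 4973) = (2848 + 2699)/(-42 - 4973) = 5547/(-5015) = 5547*(-1/5015) = -5547/5015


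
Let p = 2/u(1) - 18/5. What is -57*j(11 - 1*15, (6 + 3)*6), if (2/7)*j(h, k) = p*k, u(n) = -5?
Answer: 43092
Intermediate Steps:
p = -4 (p = 2/(-5) - 18/5 = 2*(-1/5) - 18*1/5 = -2/5 - 18/5 = -4)
j(h, k) = -14*k (j(h, k) = 7*(-4*k)/2 = -14*k)
-57*j(11 - 1*15, (6 + 3)*6) = -(-798)*(6 + 3)*6 = -(-798)*9*6 = -(-798)*54 = -57*(-756) = 43092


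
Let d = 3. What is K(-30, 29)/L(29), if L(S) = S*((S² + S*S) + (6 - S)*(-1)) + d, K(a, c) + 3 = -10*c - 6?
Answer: -299/49448 ≈ -0.0060468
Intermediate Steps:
K(a, c) = -9 - 10*c (K(a, c) = -3 + (-10*c - 6) = -3 + (-6 - 10*c) = -9 - 10*c)
L(S) = 3 + S*(-6 + S + 2*S²) (L(S) = S*((S² + S*S) + (6 - S)*(-1)) + 3 = S*((S² + S²) + (-6 + S)) + 3 = S*(2*S² + (-6 + S)) + 3 = S*(-6 + S + 2*S²) + 3 = 3 + S*(-6 + S + 2*S²))
K(-30, 29)/L(29) = (-9 - 10*29)/(3 + 29² - 6*29 + 2*29³) = (-9 - 290)/(3 + 841 - 174 + 2*24389) = -299/(3 + 841 - 174 + 48778) = -299/49448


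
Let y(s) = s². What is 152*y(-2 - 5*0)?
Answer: 608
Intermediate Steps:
152*y(-2 - 5*0) = 152*(-2 - 5*0)² = 152*(-2 + 0)² = 152*(-2)² = 152*4 = 608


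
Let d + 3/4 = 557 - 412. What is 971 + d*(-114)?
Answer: -30947/2 ≈ -15474.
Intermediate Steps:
d = 577/4 (d = -¾ + (557 - 412) = -¾ + 145 = 577/4 ≈ 144.25)
971 + d*(-114) = 971 + (577/4)*(-114) = 971 - 32889/2 = -30947/2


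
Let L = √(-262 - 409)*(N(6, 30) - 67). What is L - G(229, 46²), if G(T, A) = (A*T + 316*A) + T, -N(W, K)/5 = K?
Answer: -1153449 - 217*I*√671 ≈ -1.1534e+6 - 5621.1*I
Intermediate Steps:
N(W, K) = -5*K
L = -217*I*√671 (L = √(-262 - 409)*(-5*30 - 67) = √(-671)*(-150 - 67) = (I*√671)*(-217) = -217*I*√671 ≈ -5621.1*I)
G(T, A) = T + 316*A + A*T (G(T, A) = (316*A + A*T) + T = T + 316*A + A*T)
L - G(229, 46²) = -217*I*√671 - (229 + 316*46² + 46²*229) = -217*I*√671 - (229 + 316*2116 + 2116*229) = -217*I*√671 - (229 + 668656 + 484564) = -217*I*√671 - 1*1153449 = -217*I*√671 - 1153449 = -1153449 - 217*I*√671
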